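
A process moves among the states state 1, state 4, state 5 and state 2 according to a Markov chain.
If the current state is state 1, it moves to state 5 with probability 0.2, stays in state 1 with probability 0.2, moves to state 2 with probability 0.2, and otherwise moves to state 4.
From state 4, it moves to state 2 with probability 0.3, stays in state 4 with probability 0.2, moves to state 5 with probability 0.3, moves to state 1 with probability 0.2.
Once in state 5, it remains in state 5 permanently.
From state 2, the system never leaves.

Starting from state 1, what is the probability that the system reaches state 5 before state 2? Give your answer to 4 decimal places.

0.5000

Let h(s) be the probability of absorption at state 5 starting from transient state s. Then h(state 5) = 1 and h(state 2) = 0. By first-step analysis:
h(state 1) = 0.2·h(state 1) + 0.4·h(state 4) + 0.2·1 + 0.2·0
h(state 4) = 0.2·h(state 1) + 0.2·h(state 4) + 0.3·1 + 0.3·0
Solving: h(state 1) = 0.5000, h(state 4) = 0.5000.
Starting from state 1, the probability is 0.5000.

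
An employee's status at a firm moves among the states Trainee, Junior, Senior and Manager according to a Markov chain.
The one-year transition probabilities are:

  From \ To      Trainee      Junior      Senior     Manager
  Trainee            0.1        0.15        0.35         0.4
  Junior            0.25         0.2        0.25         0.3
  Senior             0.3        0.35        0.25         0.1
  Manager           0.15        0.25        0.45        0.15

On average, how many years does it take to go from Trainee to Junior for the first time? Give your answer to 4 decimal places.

4.1354

Let t(s) be the expected number of years to first reach Junior from state s, with t(Junior) = 0. Conditioning on the first year:
t(Trainee) = 1 + 0.1·t(Trainee) + 0.35·t(Senior) + 0.4·t(Manager)
t(Senior) = 1 + 0.3·t(Trainee) + 0.25·t(Senior) + 0.1·t(Manager)
t(Manager) = 1 + 0.15·t(Trainee) + 0.45·t(Senior) + 0.15·t(Manager)
Solving: t(Trainee) = 4.1354, t(Senior) = 3.4879, t(Manager) = 3.7528.
Expected years from Trainee to Junior: 4.1354.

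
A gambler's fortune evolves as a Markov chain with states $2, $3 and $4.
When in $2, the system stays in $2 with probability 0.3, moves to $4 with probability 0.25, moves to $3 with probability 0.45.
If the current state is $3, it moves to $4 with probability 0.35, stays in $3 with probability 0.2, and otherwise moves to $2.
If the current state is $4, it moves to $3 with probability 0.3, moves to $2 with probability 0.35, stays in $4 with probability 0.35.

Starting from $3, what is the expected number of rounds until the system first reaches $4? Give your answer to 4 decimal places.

3.2168

Let t(s) be the expected number of rounds to first reach $4 from state s, with t($4) = 0. Conditioning on the first round:
t($2) = 1 + 0.3·t($2) + 0.45·t($3)
t($3) = 1 + 0.45·t($2) + 0.2·t($3)
Solving: t($2) = 3.4965, t($3) = 3.2168.
Expected rounds from $3 to $4: 3.2168.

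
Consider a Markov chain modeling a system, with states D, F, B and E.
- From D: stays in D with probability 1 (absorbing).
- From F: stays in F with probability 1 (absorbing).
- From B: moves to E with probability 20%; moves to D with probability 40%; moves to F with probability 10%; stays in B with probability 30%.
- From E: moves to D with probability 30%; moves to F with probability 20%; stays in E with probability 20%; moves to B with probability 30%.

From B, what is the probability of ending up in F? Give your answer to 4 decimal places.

0.2400

Let h(s) be the probability of absorption at F starting from transient state s. Then h(F) = 1 and h(D) = 0. By first-step analysis:
h(B) = 0.4·0 + 0.1·1 + 0.3·h(B) + 0.2·h(E)
h(E) = 0.3·0 + 0.2·1 + 0.3·h(B) + 0.2·h(E)
Solving: h(B) = 0.2400, h(E) = 0.3400.
Starting from B, the probability is 0.2400.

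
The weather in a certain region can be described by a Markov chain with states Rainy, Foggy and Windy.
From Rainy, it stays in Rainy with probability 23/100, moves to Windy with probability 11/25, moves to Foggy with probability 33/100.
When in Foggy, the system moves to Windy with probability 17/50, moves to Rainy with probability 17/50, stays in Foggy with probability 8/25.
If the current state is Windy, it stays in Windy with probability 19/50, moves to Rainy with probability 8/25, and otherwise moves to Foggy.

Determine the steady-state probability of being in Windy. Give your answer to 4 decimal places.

0.3854

Let the stationary distribution be π with π = πP and π_1 + π_2 + π_3 = 1.
π_1 = 0.23·π_1 + 0.34·π_2 + 0.32·π_3
π_2 = 0.33·π_1 + 0.32·π_2 + 0.3·π_3
Solving with the normalization constraint gives π = (0.2994, 0.3153, 0.3854).
So the stationary probability of Windy is 0.3854.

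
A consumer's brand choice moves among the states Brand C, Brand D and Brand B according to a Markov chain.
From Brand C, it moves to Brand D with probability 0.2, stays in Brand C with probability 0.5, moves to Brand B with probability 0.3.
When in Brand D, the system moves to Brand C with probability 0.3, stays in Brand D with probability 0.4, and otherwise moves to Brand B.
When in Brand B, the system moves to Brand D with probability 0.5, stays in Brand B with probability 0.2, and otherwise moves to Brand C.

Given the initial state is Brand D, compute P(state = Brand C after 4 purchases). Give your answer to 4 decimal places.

0.3744

Propagate the distribution vector 4 purchases from Brand D.
After 0 purchases: (0.0000, 1.0000, 0.0000)
After 1 purchase: (0.3000, 0.4000, 0.3000)
After 2 purchases: (0.3600, 0.3700, 0.2700)
After 3 purchases: (0.3720, 0.3550, 0.2730)
After 4 purchases: (0.3744, 0.3529, 0.2727)
P(in Brand C after 4 purchases) = 0.3744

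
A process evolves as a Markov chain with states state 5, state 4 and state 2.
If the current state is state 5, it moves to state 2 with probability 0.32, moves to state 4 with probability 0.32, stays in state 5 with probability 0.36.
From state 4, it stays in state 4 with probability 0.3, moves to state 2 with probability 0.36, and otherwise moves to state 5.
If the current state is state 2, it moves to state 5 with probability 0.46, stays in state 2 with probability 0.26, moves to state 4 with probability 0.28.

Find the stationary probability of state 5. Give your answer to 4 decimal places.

0.3853

Let the stationary distribution be π with π = πP and π_1 + π_2 + π_3 = 1.
π_1 = 0.36·π_1 + 0.34·π_2 + 0.46·π_3
π_2 = 0.32·π_1 + 0.3·π_2 + 0.28·π_3
Solving with the normalization constraint gives π = (0.3853, 0.3014, 0.3133).
So the stationary probability of state 5 is 0.3853.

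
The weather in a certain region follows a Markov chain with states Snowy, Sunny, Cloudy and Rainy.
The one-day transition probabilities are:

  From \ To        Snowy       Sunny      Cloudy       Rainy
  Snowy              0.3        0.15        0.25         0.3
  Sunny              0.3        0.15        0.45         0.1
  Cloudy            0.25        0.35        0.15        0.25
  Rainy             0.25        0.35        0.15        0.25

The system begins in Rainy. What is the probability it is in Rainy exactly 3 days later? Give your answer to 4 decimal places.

Propagate the distribution vector 3 days from Rainy.
After 0 days: (0.0000, 0.0000, 0.0000, 1.0000)
After 1 day: (0.2500, 0.3500, 0.1500, 0.2500)
After 2 days: (0.2800, 0.2300, 0.2800, 0.2100)
After 3 days: (0.2755, 0.2480, 0.2470, 0.2295)
P(in Rainy after 3 days) = 0.2295

0.2295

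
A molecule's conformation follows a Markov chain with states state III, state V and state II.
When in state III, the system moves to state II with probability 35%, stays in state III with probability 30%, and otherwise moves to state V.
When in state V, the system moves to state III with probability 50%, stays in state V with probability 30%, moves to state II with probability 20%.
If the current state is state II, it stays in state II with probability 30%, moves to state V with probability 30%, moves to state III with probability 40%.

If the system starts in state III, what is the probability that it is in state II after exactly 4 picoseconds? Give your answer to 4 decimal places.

Propagate the distribution vector 4 picoseconds from state III.
After 0 picoseconds: (1.0000, 0.0000, 0.0000)
After 1 picosecond: (0.3000, 0.3500, 0.3500)
After 2 picoseconds: (0.4050, 0.3150, 0.2800)
After 3 picoseconds: (0.3910, 0.3203, 0.2888)
After 4 picoseconds: (0.3929, 0.3196, 0.2875)
P(in state II after 4 picoseconds) = 0.2875

0.2875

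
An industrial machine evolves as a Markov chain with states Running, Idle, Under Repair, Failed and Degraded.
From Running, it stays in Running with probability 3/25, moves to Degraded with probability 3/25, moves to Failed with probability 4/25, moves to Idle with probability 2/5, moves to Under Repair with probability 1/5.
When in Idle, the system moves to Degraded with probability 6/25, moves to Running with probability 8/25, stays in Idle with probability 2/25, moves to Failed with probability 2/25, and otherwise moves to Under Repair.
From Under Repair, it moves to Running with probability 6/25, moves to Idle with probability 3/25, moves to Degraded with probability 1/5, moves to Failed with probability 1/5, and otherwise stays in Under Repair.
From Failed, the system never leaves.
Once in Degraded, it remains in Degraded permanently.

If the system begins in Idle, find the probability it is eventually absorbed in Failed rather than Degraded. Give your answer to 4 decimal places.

0.3939

Let h(s) be the probability of absorption at Failed starting from transient state s. Then h(Failed) = 1 and h(Degraded) = 0. By first-step analysis:
h(Running) = 0.12·h(Running) + 0.4·h(Idle) + 0.2·h(Under Repair) + 0.16·1 + 0.12·0
h(Idle) = 0.32·h(Running) + 0.08·h(Idle) + 0.28·h(Under Repair) + 0.08·1 + 0.24·0
h(Under Repair) = 0.24·h(Running) + 0.12·h(Idle) + 0.24·h(Under Repair) + 0.2·1 + 0.2·0
Solving: h(Running) = 0.4684, h(Idle) = 0.3939, h(Under Repair) = 0.4733.
Starting from Idle, the probability is 0.3939.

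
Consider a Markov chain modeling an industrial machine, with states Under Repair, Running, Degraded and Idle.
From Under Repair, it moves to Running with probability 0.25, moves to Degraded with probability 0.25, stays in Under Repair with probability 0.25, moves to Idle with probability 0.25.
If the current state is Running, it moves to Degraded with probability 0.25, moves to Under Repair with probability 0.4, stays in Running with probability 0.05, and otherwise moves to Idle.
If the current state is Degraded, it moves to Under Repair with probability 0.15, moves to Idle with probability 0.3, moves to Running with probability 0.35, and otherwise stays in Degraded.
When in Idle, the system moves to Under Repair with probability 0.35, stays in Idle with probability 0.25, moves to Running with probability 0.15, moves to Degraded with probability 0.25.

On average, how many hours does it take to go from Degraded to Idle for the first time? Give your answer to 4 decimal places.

Let t(s) be the expected number of hours to first reach Idle from state s, with t(Idle) = 0. Conditioning on the first hour:
t(Under Repair) = 1 + 0.25·t(Under Repair) + 0.25·t(Running) + 0.25·t(Degraded)
t(Running) = 1 + 0.4·t(Under Repair) + 0.05·t(Running) + 0.25·t(Degraded)
t(Degraded) = 1 + 0.15·t(Under Repair) + 0.35·t(Running) + 0.2·t(Degraded)
Solving: t(Under Repair) = 3.6588, t(Running) = 3.5064, t(Degraded) = 3.4701.
Expected hours from Degraded to Idle: 3.4701.

3.4701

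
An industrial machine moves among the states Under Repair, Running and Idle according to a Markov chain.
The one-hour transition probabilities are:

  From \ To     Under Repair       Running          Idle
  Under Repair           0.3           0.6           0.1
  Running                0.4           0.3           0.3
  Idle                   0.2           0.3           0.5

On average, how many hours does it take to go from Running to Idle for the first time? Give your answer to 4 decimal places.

Let t(s) be the expected number of hours to first reach Idle from state s, with t(Idle) = 0. Conditioning on the first hour:
t(Under Repair) = 1 + 0.3·t(Under Repair) + 0.6·t(Running)
t(Running) = 1 + 0.4·t(Under Repair) + 0.3·t(Running)
Solving: t(Under Repair) = 5.2000, t(Running) = 4.4000.
Expected hours from Running to Idle: 4.4000.

4.4000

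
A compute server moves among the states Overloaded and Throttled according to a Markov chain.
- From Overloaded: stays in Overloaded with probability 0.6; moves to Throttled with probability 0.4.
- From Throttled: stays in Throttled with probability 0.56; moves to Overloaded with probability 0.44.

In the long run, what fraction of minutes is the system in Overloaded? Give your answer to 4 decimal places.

0.5238

Let the stationary distribution be π with π = πP and π_1 + π_2 = 1.
π_1 = 0.6·π_1 + 0.44·π_2
Solving with the normalization constraint gives π = (0.5238, 0.4762).
So the stationary probability of Overloaded is 0.5238.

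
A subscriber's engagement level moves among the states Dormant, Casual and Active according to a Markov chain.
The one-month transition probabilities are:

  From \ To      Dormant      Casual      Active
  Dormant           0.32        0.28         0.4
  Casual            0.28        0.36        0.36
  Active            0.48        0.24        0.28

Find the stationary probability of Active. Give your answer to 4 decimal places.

Let the stationary distribution be π with π = πP and π_1 + π_2 + π_3 = 1.
π_1 = 0.32·π_1 + 0.28·π_2 + 0.48·π_3
π_2 = 0.28·π_1 + 0.36·π_2 + 0.24·π_3
Solving with the normalization constraint gives π = (0.3639, 0.2893, 0.3468).
So the stationary probability of Active is 0.3468.

0.3468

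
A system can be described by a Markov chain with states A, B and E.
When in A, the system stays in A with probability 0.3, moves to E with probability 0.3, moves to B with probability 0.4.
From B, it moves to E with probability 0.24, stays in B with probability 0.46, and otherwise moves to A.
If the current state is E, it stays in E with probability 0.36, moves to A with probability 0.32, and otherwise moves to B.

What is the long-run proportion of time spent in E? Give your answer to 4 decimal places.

0.2936

Let the stationary distribution be π with π = πP and π_1 + π_2 + π_3 = 1.
π_1 = 0.3·π_1 + 0.3·π_2 + 0.32·π_3
π_2 = 0.4·π_1 + 0.46·π_2 + 0.32·π_3
Solving with the normalization constraint gives π = (0.3059, 0.4005, 0.2936).
So the stationary probability of E is 0.2936.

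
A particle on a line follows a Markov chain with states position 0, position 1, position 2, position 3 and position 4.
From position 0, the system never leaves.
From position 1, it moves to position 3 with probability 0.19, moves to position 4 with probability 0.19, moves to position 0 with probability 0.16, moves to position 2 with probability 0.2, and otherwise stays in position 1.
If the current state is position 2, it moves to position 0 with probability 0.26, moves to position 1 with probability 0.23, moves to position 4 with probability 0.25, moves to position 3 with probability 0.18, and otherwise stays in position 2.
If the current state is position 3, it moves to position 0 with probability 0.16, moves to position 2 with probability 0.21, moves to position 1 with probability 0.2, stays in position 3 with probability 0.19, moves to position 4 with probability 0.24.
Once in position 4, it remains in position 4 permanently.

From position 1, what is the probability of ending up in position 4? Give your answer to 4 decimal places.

0.5415

Let h(s) be the probability of absorption at position 4 starting from transient state s. Then h(position 4) = 1 and h(position 0) = 0. By first-step analysis:
h(position 1) = 0.16·0 + 0.26·h(position 1) + 0.2·h(position 2) + 0.19·h(position 3) + 0.19·1
h(position 2) = 0.26·0 + 0.23·h(position 1) + 0.08·h(position 2) + 0.18·h(position 3) + 0.25·1
h(position 3) = 0.16·0 + 0.2·h(position 1) + 0.21·h(position 2) + 0.19·h(position 3) + 0.24·1
Solving: h(position 1) = 0.5415, h(position 2) = 0.5175, h(position 3) = 0.5642.
Starting from position 1, the probability is 0.5415.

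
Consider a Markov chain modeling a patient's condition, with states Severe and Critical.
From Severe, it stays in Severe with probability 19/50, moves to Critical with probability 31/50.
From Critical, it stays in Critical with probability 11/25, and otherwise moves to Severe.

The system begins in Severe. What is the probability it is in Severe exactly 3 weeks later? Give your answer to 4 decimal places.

Propagate the distribution vector 3 weeks from Severe.
After 0 weeks: (1.0000, 0.0000)
After 1 week: (0.3800, 0.6200)
After 2 weeks: (0.4916, 0.5084)
After 3 weeks: (0.4715, 0.5285)
P(in Severe after 3 weeks) = 0.4715

0.4715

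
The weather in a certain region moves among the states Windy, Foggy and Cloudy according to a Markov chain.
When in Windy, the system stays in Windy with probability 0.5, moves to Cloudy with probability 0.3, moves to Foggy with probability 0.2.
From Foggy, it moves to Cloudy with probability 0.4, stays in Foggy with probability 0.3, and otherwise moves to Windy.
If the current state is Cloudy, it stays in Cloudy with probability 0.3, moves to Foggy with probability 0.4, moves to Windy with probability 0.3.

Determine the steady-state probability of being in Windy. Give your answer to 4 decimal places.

Let the stationary distribution be π with π = πP and π_1 + π_2 + π_3 = 1.
π_1 = 0.5·π_1 + 0.3·π_2 + 0.3·π_3
π_2 = 0.2·π_1 + 0.3·π_2 + 0.4·π_3
Solving with the normalization constraint gives π = (0.3750, 0.2955, 0.3295).
So the stationary probability of Windy is 0.3750.

0.3750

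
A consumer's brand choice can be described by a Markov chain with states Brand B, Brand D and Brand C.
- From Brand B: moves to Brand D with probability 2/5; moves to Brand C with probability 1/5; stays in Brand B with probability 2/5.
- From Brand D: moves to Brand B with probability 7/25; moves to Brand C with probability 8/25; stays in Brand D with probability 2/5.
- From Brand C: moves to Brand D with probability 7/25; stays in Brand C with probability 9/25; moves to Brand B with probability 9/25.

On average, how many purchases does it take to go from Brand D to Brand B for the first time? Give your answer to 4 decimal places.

Let t(s) be the expected number of purchases to first reach Brand B from state s, with t(Brand B) = 0. Conditioning on the first purchase:
t(Brand D) = 1 + 0.4·t(Brand D) + 0.32·t(Brand C)
t(Brand C) = 1 + 0.28·t(Brand D) + 0.36·t(Brand C)
Solving: t(Brand D) = 3.2609, t(Brand C) = 2.9891.
Expected purchases from Brand D to Brand B: 3.2609.

3.2609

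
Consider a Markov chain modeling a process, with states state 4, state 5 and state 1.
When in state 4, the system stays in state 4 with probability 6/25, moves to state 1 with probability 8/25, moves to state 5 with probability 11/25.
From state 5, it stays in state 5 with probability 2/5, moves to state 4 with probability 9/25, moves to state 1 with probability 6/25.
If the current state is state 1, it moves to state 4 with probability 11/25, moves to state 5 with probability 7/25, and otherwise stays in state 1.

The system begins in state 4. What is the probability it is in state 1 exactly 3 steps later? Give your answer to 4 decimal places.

Propagate the distribution vector 3 steps from state 4.
After 0 steps: (1.0000, 0.0000, 0.0000)
After 1 step: (0.2400, 0.4400, 0.3200)
After 2 steps: (0.3568, 0.3712, 0.2720)
After 3 steps: (0.3389, 0.3816, 0.2794)
P(in state 1 after 3 steps) = 0.2794

0.2794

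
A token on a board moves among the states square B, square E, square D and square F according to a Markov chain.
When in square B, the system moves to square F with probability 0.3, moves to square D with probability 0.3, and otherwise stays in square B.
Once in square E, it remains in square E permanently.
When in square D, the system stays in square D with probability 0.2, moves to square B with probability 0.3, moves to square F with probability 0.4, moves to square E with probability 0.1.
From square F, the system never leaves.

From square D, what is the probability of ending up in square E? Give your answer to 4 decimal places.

0.1538

Let h(s) be the probability of absorption at square E starting from transient state s. Then h(square E) = 1 and h(square F) = 0. By first-step analysis:
h(square B) = 0.4·h(square B) + 0.3·h(square D) + 0.3·0
h(square D) = 0.3·h(square B) + 0.1·1 + 0.2·h(square D) + 0.4·0
Solving: h(square B) = 0.0769, h(square D) = 0.1538.
Starting from square D, the probability is 0.1538.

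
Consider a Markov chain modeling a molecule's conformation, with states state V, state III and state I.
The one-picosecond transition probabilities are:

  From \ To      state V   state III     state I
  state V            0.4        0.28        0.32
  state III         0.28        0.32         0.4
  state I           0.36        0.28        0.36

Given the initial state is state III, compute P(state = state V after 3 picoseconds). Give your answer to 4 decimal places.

0.3504

Propagate the distribution vector 3 picoseconds from state III.
After 0 picoseconds: (0.0000, 1.0000, 0.0000)
After 1 picosecond: (0.2800, 0.3200, 0.4000)
After 2 picoseconds: (0.3456, 0.2928, 0.3616)
After 3 picoseconds: (0.3504, 0.2917, 0.3579)
P(in state V after 3 picoseconds) = 0.3504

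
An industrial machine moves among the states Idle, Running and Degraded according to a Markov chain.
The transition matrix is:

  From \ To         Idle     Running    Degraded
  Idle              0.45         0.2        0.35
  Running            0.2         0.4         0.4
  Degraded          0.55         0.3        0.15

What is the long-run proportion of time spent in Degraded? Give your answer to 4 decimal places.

0.3037

Let the stationary distribution be π with π = πP and π_1 + π_2 + π_3 = 1.
π_1 = 0.45·π_1 + 0.2·π_2 + 0.55·π_3
π_2 = 0.2·π_1 + 0.4·π_2 + 0.3·π_3
Solving with the normalization constraint gives π = (0.4084, 0.2880, 0.3037).
So the stationary probability of Degraded is 0.3037.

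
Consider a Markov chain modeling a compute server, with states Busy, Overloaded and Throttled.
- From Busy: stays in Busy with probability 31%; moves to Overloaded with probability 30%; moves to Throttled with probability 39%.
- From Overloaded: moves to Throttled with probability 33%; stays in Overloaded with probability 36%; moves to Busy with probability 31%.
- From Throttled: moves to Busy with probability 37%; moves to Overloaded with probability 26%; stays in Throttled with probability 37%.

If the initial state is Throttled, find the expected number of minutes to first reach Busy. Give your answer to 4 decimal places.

Let t(s) be the expected number of minutes to first reach Busy from state s, with t(Busy) = 0. Conditioning on the first minute:
t(Overloaded) = 1 + 0.36·t(Overloaded) + 0.33·t(Throttled)
t(Throttled) = 1 + 0.26·t(Overloaded) + 0.37·t(Throttled)
Solving: t(Overloaded) = 3.0246, t(Throttled) = 2.8355.
Expected minutes from Throttled to Busy: 2.8355.

2.8355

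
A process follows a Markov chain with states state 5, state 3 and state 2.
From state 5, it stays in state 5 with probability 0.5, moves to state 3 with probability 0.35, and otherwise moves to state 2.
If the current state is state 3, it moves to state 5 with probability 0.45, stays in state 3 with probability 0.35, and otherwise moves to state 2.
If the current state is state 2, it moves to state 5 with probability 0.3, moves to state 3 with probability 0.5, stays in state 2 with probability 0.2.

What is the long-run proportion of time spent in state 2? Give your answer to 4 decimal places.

0.1777

Let the stationary distribution be π with π = πP and π_1 + π_2 + π_3 = 1.
π_1 = 0.5·π_1 + 0.45·π_2 + 0.3·π_3
π_2 = 0.35·π_1 + 0.35·π_2 + 0.5·π_3
Solving with the normalization constraint gives π = (0.4456, 0.3767, 0.1777).
So the stationary probability of state 2 is 0.1777.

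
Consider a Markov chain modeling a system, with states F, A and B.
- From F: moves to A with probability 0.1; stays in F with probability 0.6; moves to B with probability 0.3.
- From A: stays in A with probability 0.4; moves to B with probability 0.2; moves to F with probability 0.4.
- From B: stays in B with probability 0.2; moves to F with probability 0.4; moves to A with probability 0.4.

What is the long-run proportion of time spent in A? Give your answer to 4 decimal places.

0.2500

Let the stationary distribution be π with π = πP and π_1 + π_2 + π_3 = 1.
π_1 = 0.6·π_1 + 0.4·π_2 + 0.4·π_3
π_2 = 0.1·π_1 + 0.4·π_2 + 0.4·π_3
Solving with the normalization constraint gives π = (0.5000, 0.2500, 0.2500).
So the stationary probability of A is 0.2500.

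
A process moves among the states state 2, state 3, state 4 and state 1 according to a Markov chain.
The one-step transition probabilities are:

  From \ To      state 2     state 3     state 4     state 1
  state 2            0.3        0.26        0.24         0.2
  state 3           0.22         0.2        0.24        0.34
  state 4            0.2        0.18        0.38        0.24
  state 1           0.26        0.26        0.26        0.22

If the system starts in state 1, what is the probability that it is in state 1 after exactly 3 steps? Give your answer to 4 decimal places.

Propagate the distribution vector 3 steps from state 1.
After 0 steps: (0.0000, 0.0000, 0.0000, 1.0000)
After 1 step: (0.2600, 0.2600, 0.2600, 0.2200)
After 2 steps: (0.2444, 0.2236, 0.2808, 0.2512)
After 3 steps: (0.2440, 0.2241, 0.2843, 0.2476)
P(in state 1 after 3 steps) = 0.2476

0.2476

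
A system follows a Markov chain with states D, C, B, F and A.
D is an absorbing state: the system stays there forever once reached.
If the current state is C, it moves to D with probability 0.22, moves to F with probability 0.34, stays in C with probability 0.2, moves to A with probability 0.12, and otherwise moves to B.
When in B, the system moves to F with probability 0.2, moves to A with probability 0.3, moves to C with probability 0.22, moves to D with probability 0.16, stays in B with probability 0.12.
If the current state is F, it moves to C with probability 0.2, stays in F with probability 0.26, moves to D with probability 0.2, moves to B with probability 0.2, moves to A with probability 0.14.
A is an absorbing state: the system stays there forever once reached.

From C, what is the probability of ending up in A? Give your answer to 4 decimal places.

0.4249

Let h(s) be the probability of absorption at A starting from transient state s. Then h(A) = 1 and h(D) = 0. By first-step analysis:
h(C) = 0.22·0 + 0.2·h(C) + 0.12·h(B) + 0.34·h(F) + 0.12·1
h(B) = 0.16·0 + 0.22·h(C) + 0.12·h(B) + 0.2·h(F) + 0.3·1
h(F) = 0.2·0 + 0.2·h(C) + 0.2·h(B) + 0.26·h(F) + 0.14·1
Solving: h(C) = 0.4249, h(B) = 0.5500, h(F) = 0.4527.
Starting from C, the probability is 0.4249.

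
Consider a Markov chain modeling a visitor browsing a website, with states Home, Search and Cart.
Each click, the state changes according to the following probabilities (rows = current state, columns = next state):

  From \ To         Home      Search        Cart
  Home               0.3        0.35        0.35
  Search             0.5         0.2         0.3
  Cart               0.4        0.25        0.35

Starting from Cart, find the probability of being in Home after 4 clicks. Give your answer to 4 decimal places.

Propagate the distribution vector 4 clicks from Cart.
After 0 clicks: (0.0000, 0.0000, 1.0000)
After 1 click: (0.4000, 0.2500, 0.3500)
After 2 clicks: (0.3850, 0.2775, 0.3375)
After 3 clicks: (0.3893, 0.2746, 0.3361)
After 4 clicks: (0.3885, 0.2752, 0.3363)
P(in Home after 4 clicks) = 0.3885

0.3885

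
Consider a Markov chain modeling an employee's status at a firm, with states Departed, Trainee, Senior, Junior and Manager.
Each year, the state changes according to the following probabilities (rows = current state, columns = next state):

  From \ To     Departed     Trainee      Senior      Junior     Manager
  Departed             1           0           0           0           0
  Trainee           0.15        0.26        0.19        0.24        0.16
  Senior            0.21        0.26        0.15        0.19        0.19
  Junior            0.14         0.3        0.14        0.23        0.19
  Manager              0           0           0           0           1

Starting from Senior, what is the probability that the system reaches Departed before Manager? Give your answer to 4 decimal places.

Let h(s) be the probability of absorption at Departed starting from transient state s. Then h(Departed) = 1 and h(Manager) = 0. By first-step analysis:
h(Trainee) = 0.15·1 + 0.26·h(Trainee) + 0.19·h(Senior) + 0.24·h(Junior) + 0.16·0
h(Senior) = 0.21·1 + 0.26·h(Trainee) + 0.15·h(Senior) + 0.19·h(Junior) + 0.19·0
h(Junior) = 0.14·1 + 0.3·h(Trainee) + 0.14·h(Senior) + 0.23·h(Junior) + 0.19·0
Solving: h(Trainee) = 0.4788, h(Senior) = 0.4960, h(Junior) = 0.4585.
Starting from Senior, the probability is 0.4960.

0.4960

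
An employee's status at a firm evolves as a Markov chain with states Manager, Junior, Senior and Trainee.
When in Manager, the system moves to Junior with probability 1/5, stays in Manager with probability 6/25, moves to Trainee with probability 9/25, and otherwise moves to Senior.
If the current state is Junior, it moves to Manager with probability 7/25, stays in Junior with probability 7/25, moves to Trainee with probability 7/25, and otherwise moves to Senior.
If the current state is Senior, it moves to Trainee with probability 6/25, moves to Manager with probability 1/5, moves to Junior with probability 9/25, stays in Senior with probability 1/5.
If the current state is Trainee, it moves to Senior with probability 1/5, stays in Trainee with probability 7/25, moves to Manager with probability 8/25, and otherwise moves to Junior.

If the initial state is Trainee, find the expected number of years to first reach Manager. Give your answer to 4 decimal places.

Let t(s) be the expected number of years to first reach Manager from state s, with t(Manager) = 0. Conditioning on the first year:
t(Junior) = 1 + 0.28·t(Junior) + 0.16·t(Senior) + 0.28·t(Trainee)
t(Senior) = 1 + 0.36·t(Junior) + 0.2·t(Senior) + 0.24·t(Trainee)
t(Trainee) = 1 + 0.2·t(Junior) + 0.2·t(Senior) + 0.28·t(Trainee)
Solving: t(Junior) = 3.6144, t(Senior) = 3.9211, t(Trainee) = 3.4821.
Expected years from Trainee to Manager: 3.4821.

3.4821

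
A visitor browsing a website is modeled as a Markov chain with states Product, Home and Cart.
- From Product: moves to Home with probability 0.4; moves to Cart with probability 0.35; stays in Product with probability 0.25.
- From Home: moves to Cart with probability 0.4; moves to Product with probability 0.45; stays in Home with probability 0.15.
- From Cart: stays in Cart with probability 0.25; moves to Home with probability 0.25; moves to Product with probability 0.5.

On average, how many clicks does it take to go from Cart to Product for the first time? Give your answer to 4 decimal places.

Let t(s) be the expected number of clicks to first reach Product from state s, with t(Product) = 0. Conditioning on the first click:
t(Home) = 1 + 0.15·t(Home) + 0.4·t(Cart)
t(Cart) = 1 + 0.25·t(Home) + 0.25·t(Cart)
Solving: t(Home) = 2.1395, t(Cart) = 2.0465.
Expected clicks from Cart to Product: 2.0465.

2.0465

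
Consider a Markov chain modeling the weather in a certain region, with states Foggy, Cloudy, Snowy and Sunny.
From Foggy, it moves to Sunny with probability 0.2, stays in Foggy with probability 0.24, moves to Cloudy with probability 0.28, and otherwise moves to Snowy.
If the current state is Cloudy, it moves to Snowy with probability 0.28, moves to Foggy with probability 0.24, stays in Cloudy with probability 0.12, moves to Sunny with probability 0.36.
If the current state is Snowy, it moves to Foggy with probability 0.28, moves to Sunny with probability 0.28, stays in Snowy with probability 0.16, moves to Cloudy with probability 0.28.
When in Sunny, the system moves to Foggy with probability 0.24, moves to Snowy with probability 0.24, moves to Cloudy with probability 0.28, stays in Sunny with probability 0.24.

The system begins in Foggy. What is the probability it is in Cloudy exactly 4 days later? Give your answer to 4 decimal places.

0.2412

Propagate the distribution vector 4 days from Foggy.
After 0 days: (1.0000, 0.0000, 0.0000, 0.0000)
After 1 day: (0.2400, 0.2800, 0.2800, 0.2000)
After 2 days: (0.2512, 0.2352, 0.2384, 0.2752)
After 3 days: (0.2495, 0.2424, 0.2404, 0.2677)
After 4 days: (0.2496, 0.2412, 0.2404, 0.2687)
P(in Cloudy after 4 days) = 0.2412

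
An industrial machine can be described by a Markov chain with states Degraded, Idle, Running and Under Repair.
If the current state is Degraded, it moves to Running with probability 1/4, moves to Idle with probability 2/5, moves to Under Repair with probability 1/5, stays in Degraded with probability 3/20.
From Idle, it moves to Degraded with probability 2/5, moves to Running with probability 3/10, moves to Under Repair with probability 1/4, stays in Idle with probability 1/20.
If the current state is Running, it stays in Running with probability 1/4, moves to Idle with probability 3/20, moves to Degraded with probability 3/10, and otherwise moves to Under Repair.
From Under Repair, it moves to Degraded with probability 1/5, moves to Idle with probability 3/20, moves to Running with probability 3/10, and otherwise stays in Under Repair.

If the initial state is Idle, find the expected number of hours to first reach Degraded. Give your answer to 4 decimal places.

3.1980

Let t(s) be the expected number of hours to first reach Degraded from state s, with t(Degraded) = 0. Conditioning on the first hour:
t(Idle) = 1 + 0.05·t(Idle) + 0.3·t(Running) + 0.25·t(Under Repair)
t(Running) = 1 + 0.15·t(Idle) + 0.25·t(Running) + 0.3·t(Under Repair)
t(Under Repair) = 1 + 0.15·t(Idle) + 0.3·t(Running) + 0.35·t(Under Repair)
Solving: t(Idle) = 3.1980, t(Running) = 3.5364, t(Under Repair) = 3.9086.
Expected hours from Idle to Degraded: 3.1980.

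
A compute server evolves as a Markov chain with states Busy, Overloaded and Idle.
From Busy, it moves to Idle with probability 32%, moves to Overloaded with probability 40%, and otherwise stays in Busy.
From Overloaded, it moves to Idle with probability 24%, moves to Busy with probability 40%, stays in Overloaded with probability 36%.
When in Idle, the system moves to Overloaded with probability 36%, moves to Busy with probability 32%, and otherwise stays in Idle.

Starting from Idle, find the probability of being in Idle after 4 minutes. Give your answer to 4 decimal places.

0.2901

Propagate the distribution vector 4 minutes from Idle.
After 0 minutes: (0.0000, 0.0000, 1.0000)
After 1 minute: (0.3200, 0.3600, 0.3200)
After 2 minutes: (0.3360, 0.3728, 0.2912)
After 3 minutes: (0.3364, 0.3734, 0.2902)
After 4 minutes: (0.3364, 0.3735, 0.2901)
P(in Idle after 4 minutes) = 0.2901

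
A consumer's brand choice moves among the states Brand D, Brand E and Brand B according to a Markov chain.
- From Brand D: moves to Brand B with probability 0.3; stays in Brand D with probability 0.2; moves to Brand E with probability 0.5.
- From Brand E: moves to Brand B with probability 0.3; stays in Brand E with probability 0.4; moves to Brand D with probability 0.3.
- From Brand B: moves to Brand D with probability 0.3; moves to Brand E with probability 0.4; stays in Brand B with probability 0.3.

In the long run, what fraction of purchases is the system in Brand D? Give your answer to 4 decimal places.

Let the stationary distribution be π with π = πP and π_1 + π_2 + π_3 = 1.
π_1 = 0.2·π_1 + 0.3·π_2 + 0.3·π_3
π_2 = 0.5·π_1 + 0.4·π_2 + 0.4·π_3
Solving with the normalization constraint gives π = (0.2727, 0.4273, 0.3000).
So the stationary probability of Brand D is 0.2727.

0.2727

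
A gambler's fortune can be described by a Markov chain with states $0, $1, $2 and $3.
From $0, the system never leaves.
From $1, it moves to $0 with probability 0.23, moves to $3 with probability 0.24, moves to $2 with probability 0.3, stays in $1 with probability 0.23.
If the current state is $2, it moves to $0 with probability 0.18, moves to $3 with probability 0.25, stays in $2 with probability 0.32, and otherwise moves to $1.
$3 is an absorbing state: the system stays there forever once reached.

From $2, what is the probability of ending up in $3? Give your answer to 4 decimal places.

0.5629

Let h(s) be the probability of absorption at $3 starting from transient state s. Then h($3) = 1 and h($0) = 0. By first-step analysis:
h($1) = 0.23·0 + 0.23·h($1) + 0.3·h($2) + 0.24·1
h($2) = 0.18·0 + 0.25·h($1) + 0.32·h($2) + 0.25·1
Solving: h($1) = 0.5310, h($2) = 0.5629.
Starting from $2, the probability is 0.5629.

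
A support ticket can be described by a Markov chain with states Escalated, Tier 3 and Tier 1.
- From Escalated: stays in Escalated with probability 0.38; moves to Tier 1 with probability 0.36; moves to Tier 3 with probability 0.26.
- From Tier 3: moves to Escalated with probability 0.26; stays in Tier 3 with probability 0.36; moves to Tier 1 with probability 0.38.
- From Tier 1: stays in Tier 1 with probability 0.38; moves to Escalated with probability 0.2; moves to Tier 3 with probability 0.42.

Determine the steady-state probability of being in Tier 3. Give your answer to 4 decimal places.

0.3555

Let the stationary distribution be π with π = πP and π_1 + π_2 + π_3 = 1.
π_1 = 0.38·π_1 + 0.26·π_2 + 0.2·π_3
π_2 = 0.26·π_1 + 0.36·π_2 + 0.42·π_3
Solving with the normalization constraint gives π = (0.2699, 0.3555, 0.3746).
So the stationary probability of Tier 3 is 0.3555.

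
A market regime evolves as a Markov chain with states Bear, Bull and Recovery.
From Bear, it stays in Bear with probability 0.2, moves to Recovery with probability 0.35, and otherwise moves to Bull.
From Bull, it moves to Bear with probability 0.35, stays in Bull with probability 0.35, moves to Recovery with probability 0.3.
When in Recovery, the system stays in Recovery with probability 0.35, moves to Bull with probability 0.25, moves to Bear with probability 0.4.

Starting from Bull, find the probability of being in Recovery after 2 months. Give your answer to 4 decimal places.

0.3325

Sum over the intermediate state after 1 month:
P = P(Bull→Bear)·P(Bear→Recovery) + P(Bull→Bull)·P(Bull→Recovery) + P(Bull→Recovery)·P(Recovery→Recovery)
  = 0.35×0.35 + 0.35×0.3 + 0.3×0.35
  = 0.1225 + 0.1050 + 0.1050 = 0.3325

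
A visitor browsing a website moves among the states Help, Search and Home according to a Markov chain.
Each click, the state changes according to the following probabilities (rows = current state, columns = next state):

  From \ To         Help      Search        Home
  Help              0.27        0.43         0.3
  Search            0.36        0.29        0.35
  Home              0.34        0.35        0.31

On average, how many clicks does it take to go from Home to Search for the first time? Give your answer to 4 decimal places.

Let t(s) be the expected number of clicks to first reach Search from state s, with t(Search) = 0. Conditioning on the first click:
t(Help) = 1 + 0.27·t(Help) + 0.3·t(Home)
t(Home) = 1 + 0.34·t(Help) + 0.31·t(Home)
Solving: t(Help) = 2.4645, t(Home) = 2.6637.
Expected clicks from Home to Search: 2.6637.

2.6637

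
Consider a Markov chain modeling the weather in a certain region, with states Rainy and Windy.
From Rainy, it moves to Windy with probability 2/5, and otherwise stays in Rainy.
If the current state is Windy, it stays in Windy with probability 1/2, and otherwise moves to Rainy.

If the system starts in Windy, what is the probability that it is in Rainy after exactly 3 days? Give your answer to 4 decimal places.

0.5550

Propagate the distribution vector 3 days from Windy.
After 0 days: (0.0000, 1.0000)
After 1 day: (0.5000, 0.5000)
After 2 days: (0.5500, 0.4500)
After 3 days: (0.5550, 0.4450)
P(in Rainy after 3 days) = 0.5550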